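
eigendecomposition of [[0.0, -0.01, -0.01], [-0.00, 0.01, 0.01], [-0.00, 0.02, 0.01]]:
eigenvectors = [[1.00, -0.5, 0.50], [0.00, 0.50, -0.5], [0.00, 0.71, 0.71]]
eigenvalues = [0.0, 0.02, -0.0]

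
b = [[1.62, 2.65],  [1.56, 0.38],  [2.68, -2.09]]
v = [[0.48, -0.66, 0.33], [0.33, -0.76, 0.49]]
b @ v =[[1.65, -3.08, 1.83], [0.87, -1.32, 0.7], [0.6, -0.18, -0.14]]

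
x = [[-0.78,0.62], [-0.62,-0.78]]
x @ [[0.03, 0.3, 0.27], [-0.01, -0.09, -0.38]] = [[-0.03, -0.29, -0.45],[-0.01, -0.12, 0.13]]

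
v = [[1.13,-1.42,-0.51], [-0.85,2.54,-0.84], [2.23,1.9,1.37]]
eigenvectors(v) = [[-0.21+0.37j, (-0.21-0.37j), -0.60+0.00j], [(0.07+0.27j), (0.07-0.27j), (0.79+0j)], [(0.86+0j), 0.86-0.00j, (0.1+0j)]]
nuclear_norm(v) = 7.45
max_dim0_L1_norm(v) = 5.86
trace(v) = 5.04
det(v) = 10.45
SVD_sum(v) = [[-0.24, -1.2, -0.23], [0.41, 2.05, 0.39], [0.48, 2.42, 0.46]] + [[0.96, -0.29, 0.49], [-1.51, 0.45, -0.76], [1.75, -0.52, 0.89]] + [[0.41,0.07,-0.77], [0.25,0.04,-0.47], [-0.01,-0.0,0.02]]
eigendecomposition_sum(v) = [[(-0+0.69j), (0.05+0.5j), -0.46+0.14j], [0.32+0.32j, (0.26+0.21j), -0.15+0.28j], [1.21-0.69j, (0.83-0.61j), (0.72+0.66j)]] + [[(-0-0.69j), 0.05-0.50j, (-0.46-0.14j)], [(0.32-0.32j), 0.26-0.21j, -0.15-0.28j], [1.21+0.69j, (0.83+0.61j), 0.72-0.66j]] + [[(1.13+0j), -1.53+0.00j, (0.41-0j)], [-1.50-0.00j, 2.01-0.00j, (-0.54+0j)], [-0.18-0.00j, 0.24-0.00j, -0.07+0.00j]]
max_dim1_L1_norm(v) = 5.5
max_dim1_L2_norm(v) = 3.23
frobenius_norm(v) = 4.68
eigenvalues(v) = [(0.98+1.56j), (0.98-1.56j), (3.08+0j)]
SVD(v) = [[-0.35, 0.38, 0.85], [0.6, -0.6, 0.52], [0.71, 0.70, -0.02]] @ diag([3.521558316919006, 2.906605233266521, 1.021358428019393]) @ [[0.19,0.96,0.18], [0.86,-0.26,0.44], [0.47,0.08,-0.88]]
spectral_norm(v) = 3.52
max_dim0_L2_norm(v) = 3.48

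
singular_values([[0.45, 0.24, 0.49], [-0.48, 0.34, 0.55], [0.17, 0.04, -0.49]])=[0.97, 0.65, 0.25]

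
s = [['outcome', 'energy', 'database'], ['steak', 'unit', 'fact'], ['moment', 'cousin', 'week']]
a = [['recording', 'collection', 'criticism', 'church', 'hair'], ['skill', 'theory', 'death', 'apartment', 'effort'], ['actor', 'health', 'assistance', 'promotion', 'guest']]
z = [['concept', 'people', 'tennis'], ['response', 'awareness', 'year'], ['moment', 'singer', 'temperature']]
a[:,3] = ['church', 'apartment', 'promotion']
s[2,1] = 'cousin'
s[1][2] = 'fact'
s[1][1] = 'unit'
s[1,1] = 'unit'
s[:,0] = ['outcome', 'steak', 'moment']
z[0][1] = 'people'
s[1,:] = ['steak', 'unit', 'fact']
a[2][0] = 'actor'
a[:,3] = ['church', 'apartment', 'promotion']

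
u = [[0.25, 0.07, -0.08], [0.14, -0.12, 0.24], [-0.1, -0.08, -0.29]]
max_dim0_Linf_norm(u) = 0.29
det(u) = 0.02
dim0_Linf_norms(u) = [0.25, 0.12, 0.29]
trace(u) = -0.16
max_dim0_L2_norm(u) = 0.38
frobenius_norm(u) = 0.52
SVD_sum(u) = [[0.02,-0.0,0.04], [0.13,-0.01,0.25], [-0.14,0.01,-0.26]] + [[0.23, 0.07, -0.12],[-0.02, -0.00, 0.01],[0.02, 0.01, -0.01]] + [[-0.0,0.00,0.0], [0.02,-0.1,-0.02], [0.02,-0.10,-0.02]]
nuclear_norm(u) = 0.83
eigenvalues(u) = [(0.28+0j), (-0.22+0.1j), (-0.22-0.1j)]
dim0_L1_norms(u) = [0.49, 0.27, 0.61]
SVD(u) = [[-0.11, 0.99, -0.01], [-0.68, -0.07, 0.73], [0.72, 0.08, 0.69]] @ diag([0.4138911560309693, 0.26959176818550934, 0.14803509545360624]) @ [[-0.47, 0.04, -0.88],  [0.86, 0.26, -0.44],  [0.22, -0.96, -0.16]]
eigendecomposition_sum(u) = [[(0.27-0j), (0.05+0j), -0.02+0.00j], [0.06-0.00j, (0.01+0j), (-0+0j)], [-0.06+0.00j, -0.01-0.00j, 0j]] + [[(-0.01-0j),0.01-0.03j,(-0.03-0.05j)], [0.04+0.03j,-0.07+0.14j,(0.12+0.28j)], [(-0.02+0.01j),-0.03-0.07j,(-0.15-0.04j)]] + [[-0.01+0.00j, 0.01+0.03j, -0.03+0.05j], [(0.04-0.03j), -0.07-0.14j, 0.12-0.28j], [(-0.02-0.01j), (-0.03+0.07j), (-0.15+0.04j)]]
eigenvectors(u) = [[0.96+0.00j, 0.18-0.02j, (0.18+0.02j)],[0.22+0.00j, (-0.88+0j), -0.88-0.00j],[-0.20+0.00j, (0.27-0.35j), (0.27+0.35j)]]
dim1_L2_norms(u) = [0.27, 0.3, 0.32]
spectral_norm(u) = 0.41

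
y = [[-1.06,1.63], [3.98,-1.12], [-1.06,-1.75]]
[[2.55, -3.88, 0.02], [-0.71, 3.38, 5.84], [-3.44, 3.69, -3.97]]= y @ [[0.32, 0.22, 1.80], [1.77, -2.24, 1.18]]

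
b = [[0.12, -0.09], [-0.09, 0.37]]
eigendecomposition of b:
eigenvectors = [[-0.95, 0.31],  [-0.31, -0.95]]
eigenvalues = [0.09, 0.4]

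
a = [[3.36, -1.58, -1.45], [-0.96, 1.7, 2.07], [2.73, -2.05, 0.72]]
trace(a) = 5.78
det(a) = 12.23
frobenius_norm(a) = 6.01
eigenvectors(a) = [[-0.44-0.27j, (-0.44+0.27j), (0.61+0j)], [-0.01+0.46j, -0.01-0.46j, (0.79+0j)], [(-0.72+0j), (-0.72-0j), 0.06+0.00j]]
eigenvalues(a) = [(2.32+2.32j), (2.32-2.32j), (1.14+0j)]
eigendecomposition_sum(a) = [[1.34-0.40j, (-0.98+0.19j), -0.52+1.36j], [(-0.92-0.88j), (0.6+0.69j), 1.30-0.21j], [(1.33-1.48j), (-1.05+0.96j), (0.38+2.03j)]] + [[1.34+0.40j, -0.98-0.19j, -0.52-1.36j], [(-0.92+0.88j), 0.60-0.69j, (1.3+0.21j)], [(1.33+1.48j), -1.05-0.96j, (0.38-2.03j)]] + [[0.67-0.00j, (0.39+0j), (-0.41+0j)], [0.88-0.00j, (0.51+0j), -0.54+0.00j], [(0.07-0j), 0.04+0.00j, (-0.04+0j)]]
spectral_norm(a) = 5.47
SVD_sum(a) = [[3.11,-2.14,-1.06], [-1.78,1.23,0.61], [2.45,-1.69,-0.84]] + [[-0.09, -0.00, -0.26], [0.55, 0.02, 1.56], [0.51, 0.02, 1.47]] + [[0.34, 0.56, -0.13], [0.28, 0.45, -0.10], [-0.23, -0.38, 0.09]]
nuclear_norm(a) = 8.74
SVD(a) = [[-0.72, 0.12, -0.69], [0.41, -0.72, -0.56], [-0.56, -0.68, 0.47]] @ diag([5.473753678899819, 2.2903807662576865, 0.9751802952723863]) @ [[-0.79, 0.55, 0.27], [-0.33, -0.01, -0.94], [-0.51, -0.84, 0.19]]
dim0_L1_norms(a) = [7.05, 5.33, 4.24]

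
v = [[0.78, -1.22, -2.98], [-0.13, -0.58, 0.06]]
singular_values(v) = [3.32, 0.58]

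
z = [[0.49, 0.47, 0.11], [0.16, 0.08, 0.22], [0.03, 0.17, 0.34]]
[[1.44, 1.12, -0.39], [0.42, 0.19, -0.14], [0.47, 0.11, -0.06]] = z @ [[1.21, 1.12, -0.71],[1.71, 1.32, -0.07],[0.41, -0.43, -0.09]]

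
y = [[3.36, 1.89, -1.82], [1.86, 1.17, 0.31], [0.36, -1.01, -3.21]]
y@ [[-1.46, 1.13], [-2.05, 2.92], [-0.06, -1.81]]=[[-8.67, 12.61],[-5.13, 4.96],[1.74, 3.27]]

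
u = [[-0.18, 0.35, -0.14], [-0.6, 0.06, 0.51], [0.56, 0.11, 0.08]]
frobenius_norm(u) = 1.06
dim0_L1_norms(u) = [1.34, 0.52, 0.73]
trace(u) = -0.04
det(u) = 0.14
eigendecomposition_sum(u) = [[(-0.1+0.27j), (0.15+0.01j), (-0.11-0.1j)], [-0.33-0.17j, (-0.04+0.19j), (0.15-0.12j)], [0.25+0.04j, -0.02-0.13j, -0.07+0.11j]] + [[(-0.1-0.27j), (0.15-0.01j), (-0.11+0.1j)],[(-0.33+0.17j), (-0.04-0.19j), (0.15+0.12j)],[(0.25-0.04j), (-0.02+0.13j), (-0.07-0.11j)]] + [[0.02+0.00j, 0.05-0.00j, 0.08+0.00j], [0.06+0.00j, (0.14-0j), 0.21+0.00j], [(0.06+0j), 0.15-0.00j, 0.22+0.00j]]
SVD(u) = [[-0.14, 0.74, 0.66], [-0.84, -0.44, 0.32], [0.52, -0.51, 0.68]] @ diag([0.9018169289501148, 0.4368982873690081, 0.35517054094196987]) @ [[0.91, -0.04, -0.41],[-0.36, 0.41, -0.84],[0.2, 0.91, 0.35]]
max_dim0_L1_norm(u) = 1.34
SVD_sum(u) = [[-0.11,0.01,0.05], [-0.69,0.03,0.31], [0.43,-0.02,-0.19]] + [[-0.12, 0.13, -0.27], [0.07, -0.08, 0.16], [0.08, -0.09, 0.19]] + [[0.05,0.21,0.08],[0.02,0.1,0.04],[0.05,0.22,0.09]]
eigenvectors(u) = [[(-0.07-0.53j), -0.07+0.53j, 0.24+0.00j], [0.70+0.00j, (0.7-0j), (0.67+0j)], [-0.45+0.15j, -0.45-0.15j, 0.70+0.00j]]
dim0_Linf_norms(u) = [0.6, 0.35, 0.51]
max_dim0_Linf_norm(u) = 0.6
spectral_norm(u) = 0.90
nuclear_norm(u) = 1.69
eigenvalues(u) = [(-0.21+0.57j), (-0.21-0.57j), (0.38+0j)]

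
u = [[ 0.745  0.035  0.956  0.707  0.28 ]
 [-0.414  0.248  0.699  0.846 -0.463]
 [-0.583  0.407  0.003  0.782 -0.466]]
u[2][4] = -0.466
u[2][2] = 0.003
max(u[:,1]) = 0.407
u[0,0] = 0.745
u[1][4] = -0.463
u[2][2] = 0.003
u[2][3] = 0.782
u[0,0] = 0.745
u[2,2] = 0.003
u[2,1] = 0.407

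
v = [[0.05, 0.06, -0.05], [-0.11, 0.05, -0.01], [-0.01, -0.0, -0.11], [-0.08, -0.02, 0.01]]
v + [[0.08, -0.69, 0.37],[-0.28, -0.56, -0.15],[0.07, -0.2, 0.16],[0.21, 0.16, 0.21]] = [[0.13, -0.63, 0.32], [-0.39, -0.51, -0.16], [0.06, -0.2, 0.05], [0.13, 0.14, 0.22]]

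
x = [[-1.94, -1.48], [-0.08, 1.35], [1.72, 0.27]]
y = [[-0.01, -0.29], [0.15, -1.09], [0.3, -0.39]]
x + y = [[-1.95, -1.77], [0.07, 0.26], [2.02, -0.12]]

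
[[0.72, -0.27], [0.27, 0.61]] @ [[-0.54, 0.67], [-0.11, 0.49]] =[[-0.36, 0.35], [-0.21, 0.48]]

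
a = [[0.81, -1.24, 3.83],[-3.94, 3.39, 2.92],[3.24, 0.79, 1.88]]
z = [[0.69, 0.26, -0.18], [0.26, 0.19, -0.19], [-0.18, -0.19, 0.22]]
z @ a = [[-1.05, -0.12, 3.06], [-1.15, 0.17, 1.19], [1.32, -0.25, -0.83]]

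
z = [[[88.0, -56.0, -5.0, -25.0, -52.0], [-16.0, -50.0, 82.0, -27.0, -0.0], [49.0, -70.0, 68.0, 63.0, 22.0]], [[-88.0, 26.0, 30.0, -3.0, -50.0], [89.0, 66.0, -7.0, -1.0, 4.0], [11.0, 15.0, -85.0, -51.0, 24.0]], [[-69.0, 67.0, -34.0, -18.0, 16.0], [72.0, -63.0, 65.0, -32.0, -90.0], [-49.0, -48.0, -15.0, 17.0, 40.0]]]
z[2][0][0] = -69.0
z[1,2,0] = 11.0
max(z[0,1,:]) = 82.0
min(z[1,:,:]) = -88.0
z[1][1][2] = -7.0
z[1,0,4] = -50.0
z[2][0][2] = -34.0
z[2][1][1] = -63.0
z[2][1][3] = -32.0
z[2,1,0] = 72.0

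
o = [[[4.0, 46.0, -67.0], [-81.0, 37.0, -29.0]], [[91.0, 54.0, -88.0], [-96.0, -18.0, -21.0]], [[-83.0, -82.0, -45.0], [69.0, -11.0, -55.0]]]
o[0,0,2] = -67.0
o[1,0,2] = -88.0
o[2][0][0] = -83.0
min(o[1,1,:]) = -96.0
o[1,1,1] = -18.0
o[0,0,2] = -67.0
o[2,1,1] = -11.0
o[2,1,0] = 69.0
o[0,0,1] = 46.0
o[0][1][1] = 37.0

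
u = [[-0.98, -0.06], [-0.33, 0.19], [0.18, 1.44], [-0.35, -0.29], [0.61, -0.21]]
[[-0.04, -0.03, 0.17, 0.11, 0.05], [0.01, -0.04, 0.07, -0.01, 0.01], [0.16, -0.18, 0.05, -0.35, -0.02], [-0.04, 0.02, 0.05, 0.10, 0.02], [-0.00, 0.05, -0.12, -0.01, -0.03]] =u @ [[0.03, 0.04, -0.18, -0.10, -0.05], [0.11, -0.13, 0.06, -0.23, -0.01]]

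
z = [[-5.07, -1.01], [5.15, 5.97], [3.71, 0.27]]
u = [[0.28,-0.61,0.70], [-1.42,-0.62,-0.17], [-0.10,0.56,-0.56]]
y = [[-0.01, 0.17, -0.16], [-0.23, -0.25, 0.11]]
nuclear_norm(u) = 2.81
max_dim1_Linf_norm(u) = 1.42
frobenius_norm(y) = 0.43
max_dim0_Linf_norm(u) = 1.42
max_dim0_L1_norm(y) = 0.42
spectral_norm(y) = 0.40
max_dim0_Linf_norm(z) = 5.97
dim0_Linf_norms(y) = [0.23, 0.25, 0.16]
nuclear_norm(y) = 0.55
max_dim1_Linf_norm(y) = 0.25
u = z @ y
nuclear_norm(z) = 12.96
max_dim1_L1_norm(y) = 0.59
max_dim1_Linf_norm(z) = 5.97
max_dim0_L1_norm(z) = 13.93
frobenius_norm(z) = 10.14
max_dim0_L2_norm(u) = 1.45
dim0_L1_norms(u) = [1.8, 1.79, 1.43]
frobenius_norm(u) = 2.00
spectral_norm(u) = 1.56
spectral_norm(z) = 9.54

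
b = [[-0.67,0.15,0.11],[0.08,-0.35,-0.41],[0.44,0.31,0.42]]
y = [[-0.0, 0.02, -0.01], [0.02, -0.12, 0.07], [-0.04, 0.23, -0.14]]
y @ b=[[-0.0, -0.01, -0.01],[0.01, 0.07, 0.08],[-0.02, -0.13, -0.16]]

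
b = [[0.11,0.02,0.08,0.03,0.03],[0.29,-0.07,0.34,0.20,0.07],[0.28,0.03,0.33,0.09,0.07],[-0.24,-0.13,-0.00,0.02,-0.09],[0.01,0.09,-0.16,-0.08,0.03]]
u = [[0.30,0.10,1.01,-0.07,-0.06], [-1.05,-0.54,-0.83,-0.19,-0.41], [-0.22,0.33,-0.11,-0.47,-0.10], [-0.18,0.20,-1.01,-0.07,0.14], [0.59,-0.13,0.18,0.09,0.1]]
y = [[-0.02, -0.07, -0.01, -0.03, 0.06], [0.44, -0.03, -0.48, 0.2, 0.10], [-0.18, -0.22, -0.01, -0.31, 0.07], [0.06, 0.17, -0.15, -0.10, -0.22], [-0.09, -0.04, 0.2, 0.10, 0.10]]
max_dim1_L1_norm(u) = 3.02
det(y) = 0.00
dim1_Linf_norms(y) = [0.07, 0.48, 0.31, 0.22, 0.2]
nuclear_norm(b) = 1.09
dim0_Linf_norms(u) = [1.05, 0.54, 1.01, 0.47, 0.41]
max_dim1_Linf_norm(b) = 0.34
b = y @ u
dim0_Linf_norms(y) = [0.44, 0.22, 0.48, 0.31, 0.22]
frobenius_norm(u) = 2.31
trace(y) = -0.06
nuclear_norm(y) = 1.52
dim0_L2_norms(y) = [0.49, 0.29, 0.54, 0.4, 0.28]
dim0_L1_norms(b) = [0.93, 0.34, 0.91, 0.42, 0.29]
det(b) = -0.00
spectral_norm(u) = 1.99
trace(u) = -0.32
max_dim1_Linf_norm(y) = 0.48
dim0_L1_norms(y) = [0.79, 0.53, 0.85, 0.74, 0.55]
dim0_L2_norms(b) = [0.48, 0.18, 0.51, 0.24, 0.14]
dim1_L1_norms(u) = [1.54, 3.02, 1.23, 1.6, 1.09]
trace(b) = 0.42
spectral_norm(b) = 0.71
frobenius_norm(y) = 0.92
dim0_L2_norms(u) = [1.27, 0.68, 1.67, 0.52, 0.46]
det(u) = 0.00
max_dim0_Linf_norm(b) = 0.34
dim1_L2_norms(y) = [0.1, 0.69, 0.43, 0.34, 0.26]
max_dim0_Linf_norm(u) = 1.05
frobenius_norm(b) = 0.77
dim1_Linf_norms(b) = [0.11, 0.34, 0.33, 0.24, 0.16]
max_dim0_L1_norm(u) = 3.14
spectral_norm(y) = 0.74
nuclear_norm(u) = 3.87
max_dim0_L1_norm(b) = 0.93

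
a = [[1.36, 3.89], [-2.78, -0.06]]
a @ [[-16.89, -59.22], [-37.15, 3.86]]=[[-167.48, -65.52], [49.18, 164.4]]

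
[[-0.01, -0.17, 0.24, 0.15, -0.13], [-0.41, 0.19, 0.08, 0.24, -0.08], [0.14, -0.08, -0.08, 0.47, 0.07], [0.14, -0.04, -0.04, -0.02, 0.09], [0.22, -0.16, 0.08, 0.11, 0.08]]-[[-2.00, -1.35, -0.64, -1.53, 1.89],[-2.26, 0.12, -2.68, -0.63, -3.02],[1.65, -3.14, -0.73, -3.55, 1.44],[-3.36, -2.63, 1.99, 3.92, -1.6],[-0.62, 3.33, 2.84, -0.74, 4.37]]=[[1.99, 1.18, 0.88, 1.68, -2.02], [1.85, 0.07, 2.76, 0.87, 2.94], [-1.51, 3.06, 0.65, 4.02, -1.37], [3.5, 2.59, -2.03, -3.94, 1.69], [0.84, -3.49, -2.76, 0.85, -4.29]]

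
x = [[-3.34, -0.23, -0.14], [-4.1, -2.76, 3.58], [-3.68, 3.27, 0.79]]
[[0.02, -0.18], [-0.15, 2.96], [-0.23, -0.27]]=x@[[0.00, 0.04],[-0.05, -0.21],[-0.08, 0.71]]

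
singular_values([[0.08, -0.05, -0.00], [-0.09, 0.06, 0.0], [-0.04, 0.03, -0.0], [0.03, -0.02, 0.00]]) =[0.16, 0.0, -0.0]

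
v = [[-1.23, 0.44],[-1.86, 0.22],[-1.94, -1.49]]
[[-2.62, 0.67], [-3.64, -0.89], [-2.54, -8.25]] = v @ [[1.87, 0.98],[-0.73, 4.26]]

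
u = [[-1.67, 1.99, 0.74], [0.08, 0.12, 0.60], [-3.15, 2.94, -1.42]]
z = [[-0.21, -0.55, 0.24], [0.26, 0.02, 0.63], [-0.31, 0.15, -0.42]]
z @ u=[[-0.45, 0.22, -0.83],[-2.42, 2.37, -0.69],[1.85, -1.83, 0.46]]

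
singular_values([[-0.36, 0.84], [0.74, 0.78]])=[1.19, 0.76]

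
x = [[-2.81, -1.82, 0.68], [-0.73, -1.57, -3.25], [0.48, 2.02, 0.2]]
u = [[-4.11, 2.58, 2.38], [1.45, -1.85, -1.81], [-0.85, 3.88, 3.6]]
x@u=[[8.33, -1.24, -0.95], [3.49, -11.59, -10.60], [0.79, -1.72, -1.79]]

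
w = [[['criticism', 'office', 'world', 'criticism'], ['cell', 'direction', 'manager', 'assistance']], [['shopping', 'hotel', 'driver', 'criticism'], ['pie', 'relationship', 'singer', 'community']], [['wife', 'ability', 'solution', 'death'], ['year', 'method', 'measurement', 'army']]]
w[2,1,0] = 'year'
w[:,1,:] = [['cell', 'direction', 'manager', 'assistance'], ['pie', 'relationship', 'singer', 'community'], ['year', 'method', 'measurement', 'army']]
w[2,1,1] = 'method'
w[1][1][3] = 'community'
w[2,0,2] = 'solution'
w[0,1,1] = 'direction'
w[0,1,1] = 'direction'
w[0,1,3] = 'assistance'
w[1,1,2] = 'singer'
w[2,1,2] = 'measurement'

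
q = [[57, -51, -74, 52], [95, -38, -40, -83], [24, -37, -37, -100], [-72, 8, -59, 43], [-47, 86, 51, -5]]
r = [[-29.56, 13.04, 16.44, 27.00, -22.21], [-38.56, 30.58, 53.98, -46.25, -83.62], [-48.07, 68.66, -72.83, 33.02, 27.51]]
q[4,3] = -5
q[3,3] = 43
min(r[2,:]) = -72.83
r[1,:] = [-38.56, 30.58, 53.98, -46.25, -83.62]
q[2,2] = -37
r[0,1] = 13.04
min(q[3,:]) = -72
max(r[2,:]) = 68.66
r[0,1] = 13.04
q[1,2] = -40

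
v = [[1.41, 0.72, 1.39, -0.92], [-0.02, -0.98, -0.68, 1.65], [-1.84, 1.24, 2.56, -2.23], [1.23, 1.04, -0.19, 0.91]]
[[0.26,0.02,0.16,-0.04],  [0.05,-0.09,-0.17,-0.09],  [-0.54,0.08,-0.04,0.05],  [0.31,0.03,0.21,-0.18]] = v @ [[0.23, -0.01, 0.08, -0.01],[0.0, 0.06, 0.14, -0.07],[-0.03, -0.03, -0.07, -0.06],[0.02, -0.03, -0.05, -0.12]]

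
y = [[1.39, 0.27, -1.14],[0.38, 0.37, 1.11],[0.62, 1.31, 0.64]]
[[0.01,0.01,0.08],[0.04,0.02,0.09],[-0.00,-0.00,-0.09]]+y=[[1.40,0.28,-1.06],[0.42,0.39,1.20],[0.62,1.31,0.55]]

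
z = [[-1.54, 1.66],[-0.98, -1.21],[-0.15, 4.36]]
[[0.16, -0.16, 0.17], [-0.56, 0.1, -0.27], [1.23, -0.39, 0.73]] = z@[[0.21, 0.01, 0.07], [0.29, -0.09, 0.17]]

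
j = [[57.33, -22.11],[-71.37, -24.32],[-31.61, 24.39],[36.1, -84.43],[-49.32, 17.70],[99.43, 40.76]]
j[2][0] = -31.61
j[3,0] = 36.1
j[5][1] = 40.76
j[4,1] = 17.7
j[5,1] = 40.76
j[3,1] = -84.43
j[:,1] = [-22.11, -24.32, 24.39, -84.43, 17.7, 40.76]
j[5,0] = 99.43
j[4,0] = -49.32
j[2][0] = -31.61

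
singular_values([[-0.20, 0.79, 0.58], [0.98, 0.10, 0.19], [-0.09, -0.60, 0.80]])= [1.01, 1.01, 1.0]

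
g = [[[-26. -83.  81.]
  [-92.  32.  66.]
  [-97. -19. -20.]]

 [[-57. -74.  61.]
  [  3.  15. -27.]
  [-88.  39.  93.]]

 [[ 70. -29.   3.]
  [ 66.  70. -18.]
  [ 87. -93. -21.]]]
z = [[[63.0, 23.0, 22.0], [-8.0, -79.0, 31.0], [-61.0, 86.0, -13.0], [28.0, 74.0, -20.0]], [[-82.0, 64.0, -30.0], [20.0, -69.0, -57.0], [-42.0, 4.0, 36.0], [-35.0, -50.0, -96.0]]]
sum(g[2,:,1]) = -52.0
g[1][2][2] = 93.0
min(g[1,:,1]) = -74.0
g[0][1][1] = 32.0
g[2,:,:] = [[70.0, -29.0, 3.0], [66.0, 70.0, -18.0], [87.0, -93.0, -21.0]]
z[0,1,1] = -79.0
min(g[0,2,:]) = -97.0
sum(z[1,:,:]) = -337.0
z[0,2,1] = 86.0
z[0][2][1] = 86.0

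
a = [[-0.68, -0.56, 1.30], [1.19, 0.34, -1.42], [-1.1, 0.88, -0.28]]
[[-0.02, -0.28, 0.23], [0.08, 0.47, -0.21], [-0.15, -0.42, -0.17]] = a@ [[0.15,0.23,0.09],[0.04,-0.25,-0.01],[0.08,-0.2,0.22]]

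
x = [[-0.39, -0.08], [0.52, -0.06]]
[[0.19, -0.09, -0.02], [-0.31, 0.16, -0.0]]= x @ [[-0.55, 0.28, 0.01], [0.33, -0.23, 0.16]]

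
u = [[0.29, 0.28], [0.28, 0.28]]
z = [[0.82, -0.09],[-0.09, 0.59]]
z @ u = [[0.21, 0.2], [0.14, 0.14]]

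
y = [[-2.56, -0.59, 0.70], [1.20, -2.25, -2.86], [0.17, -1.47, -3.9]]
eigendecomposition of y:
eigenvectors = [[0.64, -0.81, -0.04], [-0.63, 0.44, 0.69], [0.43, -0.39, 0.72]]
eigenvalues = [-1.51, -1.89, -5.31]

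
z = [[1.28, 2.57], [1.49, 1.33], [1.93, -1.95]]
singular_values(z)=[3.55, 2.67]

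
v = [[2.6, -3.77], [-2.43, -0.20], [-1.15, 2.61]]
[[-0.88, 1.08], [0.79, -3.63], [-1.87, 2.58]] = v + [[-3.48, 4.85], [3.22, -3.43], [-0.72, -0.03]]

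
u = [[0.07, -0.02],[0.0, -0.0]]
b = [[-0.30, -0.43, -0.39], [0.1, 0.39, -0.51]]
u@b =[[-0.02, -0.04, -0.02], [0.0, 0.00, 0.0]]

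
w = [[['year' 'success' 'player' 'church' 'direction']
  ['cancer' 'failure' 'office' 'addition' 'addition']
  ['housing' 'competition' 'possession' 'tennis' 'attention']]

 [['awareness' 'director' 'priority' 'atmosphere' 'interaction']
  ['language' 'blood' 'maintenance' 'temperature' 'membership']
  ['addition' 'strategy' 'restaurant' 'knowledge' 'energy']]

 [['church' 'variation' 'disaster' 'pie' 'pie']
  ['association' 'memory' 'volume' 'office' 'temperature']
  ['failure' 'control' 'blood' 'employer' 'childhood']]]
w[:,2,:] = [['housing', 'competition', 'possession', 'tennis', 'attention'], ['addition', 'strategy', 'restaurant', 'knowledge', 'energy'], ['failure', 'control', 'blood', 'employer', 'childhood']]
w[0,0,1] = 'success'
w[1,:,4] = ['interaction', 'membership', 'energy']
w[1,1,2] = 'maintenance'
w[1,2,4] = 'energy'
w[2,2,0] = 'failure'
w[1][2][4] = 'energy'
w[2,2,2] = 'blood'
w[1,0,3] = 'atmosphere'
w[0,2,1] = 'competition'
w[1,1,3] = 'temperature'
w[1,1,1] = 'blood'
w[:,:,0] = [['year', 'cancer', 'housing'], ['awareness', 'language', 'addition'], ['church', 'association', 'failure']]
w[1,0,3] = 'atmosphere'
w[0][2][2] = 'possession'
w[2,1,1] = 'memory'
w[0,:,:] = [['year', 'success', 'player', 'church', 'direction'], ['cancer', 'failure', 'office', 'addition', 'addition'], ['housing', 'competition', 'possession', 'tennis', 'attention']]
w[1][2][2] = 'restaurant'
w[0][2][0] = 'housing'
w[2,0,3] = 'pie'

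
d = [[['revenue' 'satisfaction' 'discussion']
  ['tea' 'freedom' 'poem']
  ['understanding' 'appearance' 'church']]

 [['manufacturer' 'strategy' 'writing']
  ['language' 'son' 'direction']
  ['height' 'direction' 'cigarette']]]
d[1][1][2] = 'direction'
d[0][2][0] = 'understanding'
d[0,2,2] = 'church'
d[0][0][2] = 'discussion'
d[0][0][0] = 'revenue'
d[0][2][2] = 'church'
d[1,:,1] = ['strategy', 'son', 'direction']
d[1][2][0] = 'height'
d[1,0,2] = 'writing'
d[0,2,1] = 'appearance'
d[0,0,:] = ['revenue', 'satisfaction', 'discussion']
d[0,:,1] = ['satisfaction', 'freedom', 'appearance']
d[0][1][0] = 'tea'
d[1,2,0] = 'height'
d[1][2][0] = 'height'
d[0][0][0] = 'revenue'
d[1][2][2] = 'cigarette'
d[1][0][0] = 'manufacturer'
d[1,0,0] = 'manufacturer'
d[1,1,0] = 'language'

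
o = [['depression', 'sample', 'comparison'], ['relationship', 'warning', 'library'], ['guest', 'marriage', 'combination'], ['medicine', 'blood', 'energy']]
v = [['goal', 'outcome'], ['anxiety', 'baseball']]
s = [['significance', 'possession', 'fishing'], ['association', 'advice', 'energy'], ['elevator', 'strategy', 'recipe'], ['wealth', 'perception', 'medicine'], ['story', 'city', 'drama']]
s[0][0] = 'significance'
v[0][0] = 'goal'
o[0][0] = 'depression'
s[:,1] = ['possession', 'advice', 'strategy', 'perception', 'city']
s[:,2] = ['fishing', 'energy', 'recipe', 'medicine', 'drama']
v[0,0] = 'goal'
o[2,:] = ['guest', 'marriage', 'combination']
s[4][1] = 'city'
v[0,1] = 'outcome'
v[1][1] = 'baseball'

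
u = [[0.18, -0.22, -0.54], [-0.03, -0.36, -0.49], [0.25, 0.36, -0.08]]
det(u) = 0.02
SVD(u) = [[-0.69,0.35,-0.63],[-0.71,-0.18,0.68],[0.12,0.92,0.37]] @ diag([0.847120630430572, 0.4700332933267212, 0.05436304501540698]) @ [[-0.09, 0.53, 0.84], [0.63, 0.68, -0.37], [-0.77, 0.5, -0.4]]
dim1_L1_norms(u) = [0.94, 0.88, 0.69]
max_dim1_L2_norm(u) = 0.61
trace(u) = -0.26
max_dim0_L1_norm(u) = 1.11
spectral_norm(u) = 0.85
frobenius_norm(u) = 0.97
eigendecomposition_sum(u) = [[0.06+0.00j, -0.06+0.00j, (-0.03+0j)], [(-0.03-0j), 0.03-0.00j, 0.02+0.00j], [0.02+0.00j, (-0.02+0j), (-0.01+0j)]] + [[0.06+0.08j, (-0.08+0.18j), (-0.25+0.03j)], [0.00+0.11j, -0.19+0.11j, -0.25-0.14j], [(0.11-0.05j), 0.19+0.15j, (-0.03+0.31j)]] + [[(0.06-0.08j), -0.08-0.18j, (-0.25-0.03j)], [-0.11j, (-0.19-0.11j), -0.25+0.14j], [(0.11+0.05j), 0.19-0.15j, (-0.03-0.31j)]]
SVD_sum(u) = [[0.05, -0.31, -0.49], [0.05, -0.32, -0.51], [-0.01, 0.06, 0.09]] + [[0.10, 0.11, -0.06], [-0.05, -0.06, 0.03], [0.27, 0.29, -0.16]] + [[0.03,-0.02,0.01], [-0.03,0.02,-0.01], [-0.02,0.01,-0.01]]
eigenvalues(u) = [(0.08+0j), (-0.17+0.5j), (-0.17-0.5j)]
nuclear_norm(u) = 1.37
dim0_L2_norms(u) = [0.31, 0.55, 0.73]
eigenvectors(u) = [[0.84+0.00j, (-0.11-0.5j), (-0.11+0.5j)],[-0.43+0.00j, 0.23-0.53j, (0.23+0.53j)],[0.34+0.00j, -0.63+0.00j, (-0.63-0j)]]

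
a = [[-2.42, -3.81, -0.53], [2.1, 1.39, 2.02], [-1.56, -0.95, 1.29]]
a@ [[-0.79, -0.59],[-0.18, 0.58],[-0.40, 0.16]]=[[2.81, -0.87], [-2.72, -0.11], [0.89, 0.58]]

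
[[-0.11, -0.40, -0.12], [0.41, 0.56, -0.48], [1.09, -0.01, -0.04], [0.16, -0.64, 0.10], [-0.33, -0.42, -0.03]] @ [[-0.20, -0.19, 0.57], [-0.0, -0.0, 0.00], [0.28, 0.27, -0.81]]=[[-0.01, -0.01, 0.03], [-0.22, -0.21, 0.62], [-0.23, -0.22, 0.65], [-0.0, -0.00, 0.01], [0.06, 0.05, -0.16]]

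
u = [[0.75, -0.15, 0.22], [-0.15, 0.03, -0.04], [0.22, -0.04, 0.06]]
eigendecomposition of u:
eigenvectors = [[0.94, -0.33, 0.02], [-0.19, -0.47, 0.86], [0.27, 0.82, 0.51]]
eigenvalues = [0.84, -0.01, 0.0]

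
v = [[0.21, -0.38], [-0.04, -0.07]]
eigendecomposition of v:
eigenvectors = [[0.99, 0.76],[-0.12, 0.65]]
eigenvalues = [0.26, -0.12]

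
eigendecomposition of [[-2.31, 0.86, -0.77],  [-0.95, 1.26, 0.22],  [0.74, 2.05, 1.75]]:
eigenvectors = [[0.87,-0.42,-0.1], [0.31,-0.48,0.29], [-0.38,0.77,0.95]]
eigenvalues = [-1.67, 0.07, 2.3]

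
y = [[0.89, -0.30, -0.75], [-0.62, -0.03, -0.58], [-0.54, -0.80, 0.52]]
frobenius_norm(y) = 1.84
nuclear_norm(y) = 3.07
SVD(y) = [[-0.77,0.25,0.59], [0.09,-0.87,0.49], [0.63,0.43,0.64]] @ diag([1.4060049057485988, 0.8509918895384785, 0.8168616828757512]) @ [[-0.77, -0.20, 0.60], [0.62, -0.47, 0.63], [-0.16, -0.86, -0.48]]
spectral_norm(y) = 1.41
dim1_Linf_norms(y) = [0.89, 0.62, 0.8]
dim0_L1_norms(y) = [2.05, 1.13, 1.85]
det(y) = -0.98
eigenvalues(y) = [-0.83, 1.28, 0.93]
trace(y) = 1.38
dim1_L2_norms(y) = [1.2, 0.85, 1.1]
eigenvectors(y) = [[0.38, 0.90, 0.76],[0.72, -0.27, -0.62],[0.58, -0.36, 0.21]]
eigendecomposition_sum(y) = [[-0.14, -0.22, -0.17],[-0.26, -0.43, -0.33],[-0.21, -0.34, -0.26]] + [[0.91, 0.64, -1.4],[-0.27, -0.19, 0.41],[-0.36, -0.26, 0.56]] + [[0.11, -0.72, 0.82], [-0.09, 0.59, -0.67], [0.03, -0.20, 0.23]]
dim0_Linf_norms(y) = [0.89, 0.8, 0.75]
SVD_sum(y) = [[0.83, 0.21, -0.65], [-0.10, -0.03, 0.08], [-0.69, -0.18, 0.54]] + [[0.13, -0.1, 0.14], [-0.45, 0.34, -0.47], [0.23, -0.17, 0.23]] + [[-0.07,-0.41,-0.23], [-0.06,-0.35,-0.19], [-0.08,-0.45,-0.25]]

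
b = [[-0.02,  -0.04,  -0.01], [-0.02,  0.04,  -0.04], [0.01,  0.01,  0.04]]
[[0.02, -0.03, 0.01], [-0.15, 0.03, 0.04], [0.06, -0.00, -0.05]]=b@ [[1.56, 0.27, 0.68],[-1.54, 0.62, -0.15],[1.43, -0.25, -1.41]]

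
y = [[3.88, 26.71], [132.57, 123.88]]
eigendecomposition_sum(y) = [[-17.63,3.26],  [16.18,-2.99]] + [[21.51, 23.45], [116.39, 126.87]]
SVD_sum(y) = [[15.37, 14.68], [131.22, 125.29]] + [[-11.49, 12.03], [1.35, -1.41]]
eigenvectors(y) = [[-0.74, -0.18], [0.68, -0.98]]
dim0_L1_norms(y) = [136.45, 150.59]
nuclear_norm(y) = 199.42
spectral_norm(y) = 182.67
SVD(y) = [[-0.12, -0.99], [-0.99, 0.12]] @ diag([182.67149684801987, 16.75297105900502]) @ [[-0.72,-0.69], [0.69,-0.72]]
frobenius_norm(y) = 183.44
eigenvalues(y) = [-20.62, 148.38]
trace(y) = 127.76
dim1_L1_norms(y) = [30.59, 256.45]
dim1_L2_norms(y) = [26.99, 181.44]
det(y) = -3060.29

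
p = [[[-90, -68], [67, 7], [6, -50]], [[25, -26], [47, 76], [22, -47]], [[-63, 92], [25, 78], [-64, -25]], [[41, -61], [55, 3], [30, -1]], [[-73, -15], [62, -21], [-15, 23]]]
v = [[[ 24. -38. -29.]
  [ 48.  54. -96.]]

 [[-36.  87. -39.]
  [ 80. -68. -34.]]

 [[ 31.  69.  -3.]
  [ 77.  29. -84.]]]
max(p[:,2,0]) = 30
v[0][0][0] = 24.0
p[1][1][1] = 76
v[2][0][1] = 69.0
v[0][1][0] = 48.0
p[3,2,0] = 30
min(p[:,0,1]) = -68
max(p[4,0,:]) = -15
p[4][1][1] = -21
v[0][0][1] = -38.0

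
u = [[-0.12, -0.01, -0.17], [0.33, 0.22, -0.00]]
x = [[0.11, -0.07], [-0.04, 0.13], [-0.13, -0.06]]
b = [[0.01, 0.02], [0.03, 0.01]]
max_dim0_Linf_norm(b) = 0.03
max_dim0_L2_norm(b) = 0.03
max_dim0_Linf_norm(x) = 0.13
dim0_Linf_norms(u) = [0.33, 0.22, 0.17]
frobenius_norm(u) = 0.45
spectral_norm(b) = 0.04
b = u @ x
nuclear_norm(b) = 0.05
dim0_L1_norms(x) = [0.28, 0.26]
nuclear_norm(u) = 0.59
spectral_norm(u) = 0.41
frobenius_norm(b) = 0.04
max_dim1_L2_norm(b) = 0.03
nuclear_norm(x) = 0.33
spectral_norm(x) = 0.18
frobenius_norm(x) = 0.24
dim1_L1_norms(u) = [0.3, 0.55]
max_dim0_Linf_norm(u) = 0.33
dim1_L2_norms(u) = [0.21, 0.4]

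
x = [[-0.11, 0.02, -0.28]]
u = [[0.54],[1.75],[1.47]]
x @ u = [[-0.44]]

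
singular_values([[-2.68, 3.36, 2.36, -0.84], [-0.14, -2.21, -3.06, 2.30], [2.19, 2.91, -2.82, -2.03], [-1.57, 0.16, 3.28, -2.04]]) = [7.17, 5.25, 2.64, 1.01]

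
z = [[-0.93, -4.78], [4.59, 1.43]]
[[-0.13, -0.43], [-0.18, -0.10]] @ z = [[-1.85, 0.01], [-0.29, 0.72]]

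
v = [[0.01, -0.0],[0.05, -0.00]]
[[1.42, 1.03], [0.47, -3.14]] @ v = [[0.07, 0.0], [-0.15, 0.00]]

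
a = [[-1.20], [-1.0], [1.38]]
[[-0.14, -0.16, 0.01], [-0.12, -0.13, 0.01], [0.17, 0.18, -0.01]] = a @ [[0.12, 0.13, -0.01]]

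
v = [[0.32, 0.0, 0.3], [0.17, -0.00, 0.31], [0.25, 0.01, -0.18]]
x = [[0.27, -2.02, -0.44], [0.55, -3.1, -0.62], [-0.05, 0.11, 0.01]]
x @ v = [[-0.37, -0.0, -0.47], [-0.51, -0.01, -0.68], [0.01, 0.0, 0.02]]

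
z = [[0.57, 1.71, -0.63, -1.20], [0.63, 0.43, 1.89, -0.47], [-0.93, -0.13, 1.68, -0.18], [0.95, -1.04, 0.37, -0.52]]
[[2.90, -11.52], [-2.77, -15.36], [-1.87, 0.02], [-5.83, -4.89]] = z@[[-1.12, -7.33], [3.08, -4.46], [-1.27, -4.18], [2.11, 1.96]]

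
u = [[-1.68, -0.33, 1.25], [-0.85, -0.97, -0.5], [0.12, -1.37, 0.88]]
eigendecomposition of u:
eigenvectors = [[(-0.33+0.44j), (-0.33-0.44j), 0.38+0.00j],[-0.74+0.00j, -0.74-0.00j, (-0.32+0j)],[-0.38-0.09j, -0.38+0.09j, (0.87+0j)]]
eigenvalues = [(-1.6+0.45j), (-1.6-0.45j), (1.43+0j)]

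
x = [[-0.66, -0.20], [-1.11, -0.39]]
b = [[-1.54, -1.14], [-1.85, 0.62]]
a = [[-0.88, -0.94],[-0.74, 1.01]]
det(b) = -3.06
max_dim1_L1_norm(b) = 2.68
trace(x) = -1.05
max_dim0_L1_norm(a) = 1.95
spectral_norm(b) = 2.43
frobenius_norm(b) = 2.73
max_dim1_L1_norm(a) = 1.82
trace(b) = -0.92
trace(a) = 0.13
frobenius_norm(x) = 1.36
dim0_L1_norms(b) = [3.39, 1.76]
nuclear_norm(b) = 3.69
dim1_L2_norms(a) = [1.29, 1.25]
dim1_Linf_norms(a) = [0.94, 1.01]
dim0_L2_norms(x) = [1.29, 0.44]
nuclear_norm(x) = 1.39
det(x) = 0.04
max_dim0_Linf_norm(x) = 1.11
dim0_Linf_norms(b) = [1.85, 1.14]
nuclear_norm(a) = 2.53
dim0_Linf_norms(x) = [1.11, 0.39]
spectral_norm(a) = 1.38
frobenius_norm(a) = 1.80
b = a + x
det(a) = -1.58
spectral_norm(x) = 1.36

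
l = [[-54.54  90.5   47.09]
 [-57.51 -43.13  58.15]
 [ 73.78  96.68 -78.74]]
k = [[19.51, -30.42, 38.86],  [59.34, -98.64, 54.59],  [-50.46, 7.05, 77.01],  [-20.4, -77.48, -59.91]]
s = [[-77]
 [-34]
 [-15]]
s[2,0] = -15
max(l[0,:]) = 90.5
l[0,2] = 47.09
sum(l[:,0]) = -38.269999999999996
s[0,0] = -77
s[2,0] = -15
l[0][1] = 90.5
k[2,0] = -50.46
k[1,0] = 59.34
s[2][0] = -15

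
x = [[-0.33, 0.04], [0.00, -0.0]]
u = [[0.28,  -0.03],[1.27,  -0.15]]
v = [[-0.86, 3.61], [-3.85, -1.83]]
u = v @ x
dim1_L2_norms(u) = [0.28, 1.28]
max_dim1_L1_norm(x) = 0.37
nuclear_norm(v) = 7.93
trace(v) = -2.69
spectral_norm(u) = 1.31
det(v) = 15.47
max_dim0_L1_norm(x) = 0.33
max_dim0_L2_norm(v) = 4.05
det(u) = -0.00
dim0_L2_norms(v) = [3.94, 4.05]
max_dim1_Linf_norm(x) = 0.33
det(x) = 0.00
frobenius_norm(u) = 1.31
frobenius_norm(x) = 0.33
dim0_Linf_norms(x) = [0.33, 0.04]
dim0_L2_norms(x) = [0.33, 0.04]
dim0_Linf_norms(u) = [1.27, 0.15]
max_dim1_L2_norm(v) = 4.26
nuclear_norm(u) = 1.31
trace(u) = 0.13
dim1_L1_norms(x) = [0.37, 0.0]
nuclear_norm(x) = 0.33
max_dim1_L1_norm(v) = 5.68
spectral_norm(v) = 4.46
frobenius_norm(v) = 5.65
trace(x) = -0.33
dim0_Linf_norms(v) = [3.85, 3.61]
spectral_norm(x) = 0.33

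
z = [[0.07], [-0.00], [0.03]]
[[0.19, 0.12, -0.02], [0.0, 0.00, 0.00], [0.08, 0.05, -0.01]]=z@[[2.73, 1.65, -0.29]]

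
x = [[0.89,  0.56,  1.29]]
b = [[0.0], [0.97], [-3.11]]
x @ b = [[-3.47]]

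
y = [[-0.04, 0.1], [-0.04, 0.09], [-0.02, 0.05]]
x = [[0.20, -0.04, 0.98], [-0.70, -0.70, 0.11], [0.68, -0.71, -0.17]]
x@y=[[-0.03, 0.07], [0.05, -0.13], [0.0, -0.00]]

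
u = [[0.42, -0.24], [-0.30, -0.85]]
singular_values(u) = [0.91, 0.47]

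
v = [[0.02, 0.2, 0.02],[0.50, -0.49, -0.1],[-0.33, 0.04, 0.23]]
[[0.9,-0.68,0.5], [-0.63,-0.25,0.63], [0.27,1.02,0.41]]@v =[[-0.49, 0.53, 0.2], [-0.35, 0.02, 0.16], [0.38, -0.43, -0.0]]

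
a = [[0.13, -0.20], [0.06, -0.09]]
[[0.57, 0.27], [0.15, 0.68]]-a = [[0.44, 0.47], [0.09, 0.77]]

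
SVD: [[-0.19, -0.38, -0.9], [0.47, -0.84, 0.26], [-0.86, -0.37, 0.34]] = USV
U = [[-0.27, -0.75, 0.61], [0.81, 0.17, 0.57], [-0.52, 0.64, 0.56]]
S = [1.0, 1.0, 0.99]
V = [[0.88,-0.38,0.28], [-0.34,-0.09,0.94], [-0.33,-0.92,-0.21]]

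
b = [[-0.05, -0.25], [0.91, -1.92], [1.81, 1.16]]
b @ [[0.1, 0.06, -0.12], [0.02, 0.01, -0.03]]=[[-0.01, -0.01, 0.01], [0.05, 0.04, -0.05], [0.2, 0.12, -0.25]]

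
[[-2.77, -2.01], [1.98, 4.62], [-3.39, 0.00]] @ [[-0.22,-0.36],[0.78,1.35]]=[[-0.96, -1.72], [3.17, 5.52], [0.75, 1.22]]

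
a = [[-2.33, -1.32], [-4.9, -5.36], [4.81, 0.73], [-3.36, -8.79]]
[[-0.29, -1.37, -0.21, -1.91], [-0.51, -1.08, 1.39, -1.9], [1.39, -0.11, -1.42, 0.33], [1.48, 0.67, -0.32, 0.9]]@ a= [[12.80,24.36], [19.55,24.18], [-10.64,-5.18], [-11.29,-13.69]]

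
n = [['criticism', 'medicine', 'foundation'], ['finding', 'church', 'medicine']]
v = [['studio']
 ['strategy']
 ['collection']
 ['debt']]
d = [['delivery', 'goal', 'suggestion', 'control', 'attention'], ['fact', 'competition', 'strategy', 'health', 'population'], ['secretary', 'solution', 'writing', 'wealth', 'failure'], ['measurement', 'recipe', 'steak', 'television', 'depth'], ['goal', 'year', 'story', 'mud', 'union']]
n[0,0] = 'criticism'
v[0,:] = ['studio']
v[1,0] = 'strategy'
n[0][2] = 'foundation'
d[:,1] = ['goal', 'competition', 'solution', 'recipe', 'year']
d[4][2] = 'story'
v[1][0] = 'strategy'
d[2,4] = 'failure'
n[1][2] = 'medicine'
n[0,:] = ['criticism', 'medicine', 'foundation']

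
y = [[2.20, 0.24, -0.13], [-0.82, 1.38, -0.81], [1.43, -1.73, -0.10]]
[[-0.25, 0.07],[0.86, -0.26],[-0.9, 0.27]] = y @ [[-0.17, 0.05], [0.39, -0.12], [-0.22, 0.07]]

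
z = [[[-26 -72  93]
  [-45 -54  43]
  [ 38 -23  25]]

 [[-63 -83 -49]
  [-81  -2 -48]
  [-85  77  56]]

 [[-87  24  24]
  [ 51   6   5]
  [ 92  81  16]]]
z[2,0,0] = -87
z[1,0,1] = -83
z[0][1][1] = -54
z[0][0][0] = -26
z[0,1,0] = -45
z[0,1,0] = -45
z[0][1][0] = -45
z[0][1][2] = 43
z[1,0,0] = -63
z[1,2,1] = 77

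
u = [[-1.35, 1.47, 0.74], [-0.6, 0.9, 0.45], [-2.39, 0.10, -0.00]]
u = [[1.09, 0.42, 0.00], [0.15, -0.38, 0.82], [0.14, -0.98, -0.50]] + [[-2.44,1.05,0.74], [-0.75,1.28,-0.37], [-2.53,1.08,0.50]]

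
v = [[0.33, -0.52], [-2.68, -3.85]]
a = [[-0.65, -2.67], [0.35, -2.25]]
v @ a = [[-0.4, 0.29], [0.39, 15.82]]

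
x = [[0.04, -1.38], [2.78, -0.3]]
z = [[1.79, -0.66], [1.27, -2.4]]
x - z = [[-1.75, -0.72], [1.51, 2.1]]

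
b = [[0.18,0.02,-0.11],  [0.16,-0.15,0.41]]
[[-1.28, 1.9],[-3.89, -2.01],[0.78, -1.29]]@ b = [[0.07,-0.31,0.92],[-1.02,0.22,-0.4],[-0.07,0.21,-0.61]]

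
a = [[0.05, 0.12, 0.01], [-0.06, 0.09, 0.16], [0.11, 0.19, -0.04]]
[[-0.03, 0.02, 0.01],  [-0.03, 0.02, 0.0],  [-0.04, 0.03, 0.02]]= a@[[-0.04, -0.06, -0.08], [-0.22, 0.17, 0.14], [-0.05, -0.02, -0.08]]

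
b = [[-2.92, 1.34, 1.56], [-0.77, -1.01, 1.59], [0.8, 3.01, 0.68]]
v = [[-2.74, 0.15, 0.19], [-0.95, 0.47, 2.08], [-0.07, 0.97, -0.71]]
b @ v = [[6.62, 1.70, 1.12], [2.96, 0.95, -3.38], [-5.10, 2.19, 5.93]]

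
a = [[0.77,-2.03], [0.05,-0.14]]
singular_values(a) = [2.18, 0.0]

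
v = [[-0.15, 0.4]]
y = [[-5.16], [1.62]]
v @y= [[1.42]]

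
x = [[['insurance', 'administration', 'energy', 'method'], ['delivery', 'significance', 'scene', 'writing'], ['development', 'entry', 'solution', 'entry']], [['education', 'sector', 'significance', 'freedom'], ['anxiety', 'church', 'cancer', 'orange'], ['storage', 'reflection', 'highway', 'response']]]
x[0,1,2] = 'scene'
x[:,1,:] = [['delivery', 'significance', 'scene', 'writing'], ['anxiety', 'church', 'cancer', 'orange']]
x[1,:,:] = [['education', 'sector', 'significance', 'freedom'], ['anxiety', 'church', 'cancer', 'orange'], ['storage', 'reflection', 'highway', 'response']]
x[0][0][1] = 'administration'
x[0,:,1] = ['administration', 'significance', 'entry']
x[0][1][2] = 'scene'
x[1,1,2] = 'cancer'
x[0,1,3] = 'writing'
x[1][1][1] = 'church'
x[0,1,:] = ['delivery', 'significance', 'scene', 'writing']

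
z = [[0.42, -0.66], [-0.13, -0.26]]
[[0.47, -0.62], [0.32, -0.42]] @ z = [[0.28, -0.15], [0.19, -0.1]]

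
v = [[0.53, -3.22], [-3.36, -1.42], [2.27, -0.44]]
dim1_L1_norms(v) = [3.75, 4.78, 2.71]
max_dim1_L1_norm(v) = 4.78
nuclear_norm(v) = 7.62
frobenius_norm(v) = 5.41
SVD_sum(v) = [[-0.68, -0.28],[-3.37, -1.39],[1.78, 0.74]] + [[1.21,  -2.94], [0.01,  -0.03], [0.49,  -1.18]]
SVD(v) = [[0.18,-0.93], [0.87,-0.01], [-0.46,-0.37]] @ diag([4.192508059352337, 3.424131447866115]) @ [[-0.92, -0.38], [-0.38, 0.92]]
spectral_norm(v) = 4.19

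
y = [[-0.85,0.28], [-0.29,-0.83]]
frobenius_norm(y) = 1.25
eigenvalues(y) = [(-0.84+0.28j), (-0.84-0.28j)]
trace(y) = -1.68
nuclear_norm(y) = 1.77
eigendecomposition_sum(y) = [[-0.42+0.13j,(0.14+0.41j)], [-0.14-0.43j,(-0.42+0.16j)]] + [[-0.42-0.13j, 0.14-0.41j], [(-0.15+0.43j), (-0.42-0.16j)]]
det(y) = 0.79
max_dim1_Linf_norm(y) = 0.85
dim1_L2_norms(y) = [0.89, 0.88]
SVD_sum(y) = [[-0.83, -0.06], [-0.35, -0.02]] + [[-0.02, 0.34],[0.06, -0.81]]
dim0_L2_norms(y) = [0.9, 0.88]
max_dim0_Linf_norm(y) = 0.85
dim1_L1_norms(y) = [1.13, 1.12]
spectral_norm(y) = 0.90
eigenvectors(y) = [[(-0.02+0.7j), (-0.02-0.7j)], [(-0.71+0j), -0.71-0.00j]]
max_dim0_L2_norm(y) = 0.9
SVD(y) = [[-0.92, -0.39], [-0.39, 0.92]] @ diag([0.8982119064058501, 0.8758512266308521]) @ [[1.00, 0.07], [0.07, -1.0]]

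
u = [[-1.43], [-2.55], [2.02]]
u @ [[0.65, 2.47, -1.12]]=[[-0.93, -3.53, 1.60], [-1.66, -6.3, 2.86], [1.31, 4.99, -2.26]]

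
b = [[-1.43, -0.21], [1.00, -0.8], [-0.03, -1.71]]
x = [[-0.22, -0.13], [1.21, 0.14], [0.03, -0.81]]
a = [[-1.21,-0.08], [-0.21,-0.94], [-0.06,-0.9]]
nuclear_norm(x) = 2.06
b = a + x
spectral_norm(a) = 1.40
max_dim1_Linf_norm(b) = 1.71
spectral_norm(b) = 1.96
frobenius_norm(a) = 1.79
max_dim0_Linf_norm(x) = 1.21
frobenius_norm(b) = 2.58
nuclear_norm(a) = 2.52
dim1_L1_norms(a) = [1.29, 1.15, 0.96]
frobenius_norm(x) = 1.49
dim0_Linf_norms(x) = [1.21, 0.81]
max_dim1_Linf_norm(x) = 1.21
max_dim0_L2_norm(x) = 1.23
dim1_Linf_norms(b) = [1.43, 1.0, 1.71]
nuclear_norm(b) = 3.64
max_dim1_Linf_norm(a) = 1.21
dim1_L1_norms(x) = [0.35, 1.35, 0.84]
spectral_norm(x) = 1.24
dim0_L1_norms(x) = [1.46, 1.08]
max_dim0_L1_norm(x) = 1.46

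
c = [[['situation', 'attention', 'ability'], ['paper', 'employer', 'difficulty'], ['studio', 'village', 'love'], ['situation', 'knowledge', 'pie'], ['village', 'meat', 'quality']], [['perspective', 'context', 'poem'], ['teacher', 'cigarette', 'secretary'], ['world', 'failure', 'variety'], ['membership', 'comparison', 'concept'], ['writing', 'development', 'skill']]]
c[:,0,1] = ['attention', 'context']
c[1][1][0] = 'teacher'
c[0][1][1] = 'employer'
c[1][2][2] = 'variety'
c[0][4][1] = 'meat'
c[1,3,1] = 'comparison'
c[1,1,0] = 'teacher'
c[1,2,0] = 'world'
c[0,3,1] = 'knowledge'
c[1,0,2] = 'poem'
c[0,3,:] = ['situation', 'knowledge', 'pie']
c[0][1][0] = 'paper'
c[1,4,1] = 'development'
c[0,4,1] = 'meat'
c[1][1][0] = 'teacher'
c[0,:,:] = [['situation', 'attention', 'ability'], ['paper', 'employer', 'difficulty'], ['studio', 'village', 'love'], ['situation', 'knowledge', 'pie'], ['village', 'meat', 'quality']]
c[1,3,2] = 'concept'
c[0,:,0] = ['situation', 'paper', 'studio', 'situation', 'village']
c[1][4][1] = 'development'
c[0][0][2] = 'ability'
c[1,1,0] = 'teacher'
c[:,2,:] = [['studio', 'village', 'love'], ['world', 'failure', 'variety']]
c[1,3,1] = 'comparison'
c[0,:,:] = [['situation', 'attention', 'ability'], ['paper', 'employer', 'difficulty'], ['studio', 'village', 'love'], ['situation', 'knowledge', 'pie'], ['village', 'meat', 'quality']]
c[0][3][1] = 'knowledge'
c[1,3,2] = 'concept'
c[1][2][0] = 'world'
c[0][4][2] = 'quality'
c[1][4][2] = 'skill'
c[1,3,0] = 'membership'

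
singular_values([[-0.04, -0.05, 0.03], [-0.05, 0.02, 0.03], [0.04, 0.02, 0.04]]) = [0.08, 0.06, 0.05]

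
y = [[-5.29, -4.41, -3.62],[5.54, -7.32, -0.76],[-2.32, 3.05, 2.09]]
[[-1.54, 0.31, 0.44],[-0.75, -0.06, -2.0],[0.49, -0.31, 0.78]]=y @ [[0.09, 0.03, -0.18], [0.16, 0.05, 0.14], [0.1, -0.19, -0.03]]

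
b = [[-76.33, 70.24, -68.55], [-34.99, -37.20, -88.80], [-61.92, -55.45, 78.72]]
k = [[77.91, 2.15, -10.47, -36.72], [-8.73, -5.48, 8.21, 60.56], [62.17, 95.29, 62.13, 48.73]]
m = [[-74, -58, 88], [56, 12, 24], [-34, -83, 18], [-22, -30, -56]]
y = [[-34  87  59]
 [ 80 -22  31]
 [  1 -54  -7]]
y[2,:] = [1, -54, -7]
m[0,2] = 88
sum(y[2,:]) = -60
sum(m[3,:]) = -108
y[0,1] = 87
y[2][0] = 1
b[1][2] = -88.8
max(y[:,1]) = 87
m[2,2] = 18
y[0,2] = 59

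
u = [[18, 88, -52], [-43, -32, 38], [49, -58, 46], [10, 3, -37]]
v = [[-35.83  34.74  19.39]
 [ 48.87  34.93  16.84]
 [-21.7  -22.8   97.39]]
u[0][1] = 88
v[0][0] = -35.83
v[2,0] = -21.7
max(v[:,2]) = 97.39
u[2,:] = [49, -58, 46]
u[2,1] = -58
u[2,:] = [49, -58, 46]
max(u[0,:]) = 88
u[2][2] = 46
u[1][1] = -32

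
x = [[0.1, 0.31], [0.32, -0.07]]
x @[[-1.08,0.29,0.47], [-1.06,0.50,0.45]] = [[-0.44, 0.18, 0.19], [-0.27, 0.06, 0.12]]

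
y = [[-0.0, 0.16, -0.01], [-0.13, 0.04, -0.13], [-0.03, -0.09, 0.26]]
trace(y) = 0.30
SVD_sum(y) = [[-0.01, 0.03, -0.07], [-0.02, 0.06, -0.13], [0.03, -0.11, 0.24]] + [[0.04,  0.12,  0.05], [-0.02,  -0.05,  -0.02], [0.00,  0.01,  0.0]] + [[-0.03, 0.01, 0.01],[-0.1, 0.03, 0.02],[-0.06, 0.02, 0.02]]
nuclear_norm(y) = 0.59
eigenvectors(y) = [[-0.73+0.00j,-0.73-0.00j,-0.21+0.00j], [0.00-0.65j,0.00+0.65j,-0.35+0.00j], [(0.03-0.21j),(0.03+0.21j),0.91+0.00j]]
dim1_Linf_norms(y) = [0.16, 0.13, 0.26]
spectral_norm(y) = 0.32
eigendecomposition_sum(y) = [[0.00+0.07j, (0.07-0j), 0.03+0.01j], [(-0.06+0j), 0.00+0.06j, -0.01+0.02j], [-0.02-0.00j, -0.00+0.02j, -0.01+0.01j]] + [[-0.07j, 0.07+0.00j, 0.03-0.01j], [-0.06-0.00j, -0.06j, (-0.01-0.02j)], [(-0.02+0j), (-0-0.02j), -0.01-0.01j]] + [[-0.00-0.00j, 0.02+0.00j, -0.06-0.00j], [(-0-0j), (0.03+0j), (-0.1-0j)], [0.01+0.00j, -0.09-0.00j, (0.27+0j)]]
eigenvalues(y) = [(-0+0.14j), (-0-0.14j), (0.3+0j)]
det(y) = 0.01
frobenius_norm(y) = 0.37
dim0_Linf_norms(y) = [0.13, 0.16, 0.26]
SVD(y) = [[-0.24,-0.93,-0.29], [-0.47,0.38,-0.80], [0.85,-0.06,-0.53]] @ diag([0.3162026205861902, 0.1467137959130796, 0.12724372213669768]) @ [[0.11, -0.42, 0.90], [-0.32, -0.87, -0.37], [0.94, -0.25, -0.23]]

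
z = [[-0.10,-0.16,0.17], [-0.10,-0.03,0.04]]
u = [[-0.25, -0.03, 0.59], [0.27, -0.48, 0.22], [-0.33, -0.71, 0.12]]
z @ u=[[-0.07,  -0.04,  -0.07], [0.00,  -0.01,  -0.06]]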